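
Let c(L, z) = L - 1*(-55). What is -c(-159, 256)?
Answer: 104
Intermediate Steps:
c(L, z) = 55 + L (c(L, z) = L + 55 = 55 + L)
-c(-159, 256) = -(55 - 159) = -1*(-104) = 104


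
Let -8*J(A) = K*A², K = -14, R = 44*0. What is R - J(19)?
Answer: -2527/4 ≈ -631.75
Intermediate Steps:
R = 0
J(A) = 7*A²/4 (J(A) = -(-7)*A²/4 = 7*A²/4)
R - J(19) = 0 - 7*19²/4 = 0 - 7*361/4 = 0 - 1*2527/4 = 0 - 2527/4 = -2527/4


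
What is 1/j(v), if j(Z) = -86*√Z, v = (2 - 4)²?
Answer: -1/172 ≈ -0.0058140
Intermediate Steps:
v = 4 (v = (-2)² = 4)
1/j(v) = 1/(-86*√4) = 1/(-86*2) = 1/(-172) = -1/172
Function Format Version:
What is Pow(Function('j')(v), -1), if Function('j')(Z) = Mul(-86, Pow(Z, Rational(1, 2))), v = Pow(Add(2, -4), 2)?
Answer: Rational(-1, 172) ≈ -0.0058140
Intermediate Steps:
v = 4 (v = Pow(-2, 2) = 4)
Pow(Function('j')(v), -1) = Pow(Mul(-86, Pow(4, Rational(1, 2))), -1) = Pow(Mul(-86, 2), -1) = Pow(-172, -1) = Rational(-1, 172)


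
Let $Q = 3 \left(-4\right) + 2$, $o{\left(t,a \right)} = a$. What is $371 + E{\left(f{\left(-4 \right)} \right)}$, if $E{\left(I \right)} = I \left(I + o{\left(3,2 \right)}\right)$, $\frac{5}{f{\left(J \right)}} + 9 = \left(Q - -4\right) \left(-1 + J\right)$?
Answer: $\frac{163846}{441} \approx 371.53$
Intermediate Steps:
$Q = -10$ ($Q = -12 + 2 = -10$)
$f{\left(J \right)} = \frac{5}{-3 - 6 J}$ ($f{\left(J \right)} = \frac{5}{-9 + \left(-10 - -4\right) \left(-1 + J\right)} = \frac{5}{-9 + \left(-10 + 4\right) \left(-1 + J\right)} = \frac{5}{-9 - 6 \left(-1 + J\right)} = \frac{5}{-9 - \left(-6 + 6 J\right)} = \frac{5}{-3 - 6 J}$)
$E{\left(I \right)} = I \left(2 + I\right)$ ($E{\left(I \right)} = I \left(I + 2\right) = I \left(2 + I\right)$)
$371 + E{\left(f{\left(-4 \right)} \right)} = 371 + \frac{5}{3 \left(-1 - -8\right)} \left(2 + \frac{5}{3 \left(-1 - -8\right)}\right) = 371 + \frac{5}{3 \left(-1 + 8\right)} \left(2 + \frac{5}{3 \left(-1 + 8\right)}\right) = 371 + \frac{5}{3 \cdot 7} \left(2 + \frac{5}{3 \cdot 7}\right) = 371 + \frac{5}{3} \cdot \frac{1}{7} \left(2 + \frac{5}{3} \cdot \frac{1}{7}\right) = 371 + \frac{5 \left(2 + \frac{5}{21}\right)}{21} = 371 + \frac{5}{21} \cdot \frac{47}{21} = 371 + \frac{235}{441} = \frac{163846}{441}$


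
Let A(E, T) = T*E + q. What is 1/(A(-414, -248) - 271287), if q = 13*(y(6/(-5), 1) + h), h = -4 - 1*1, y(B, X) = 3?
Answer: -1/168641 ≈ -5.9298e-6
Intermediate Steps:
h = -5 (h = -4 - 1 = -5)
q = -26 (q = 13*(3 - 5) = 13*(-2) = -26)
A(E, T) = -26 + E*T (A(E, T) = T*E - 26 = E*T - 26 = -26 + E*T)
1/(A(-414, -248) - 271287) = 1/((-26 - 414*(-248)) - 271287) = 1/((-26 + 102672) - 271287) = 1/(102646 - 271287) = 1/(-168641) = -1/168641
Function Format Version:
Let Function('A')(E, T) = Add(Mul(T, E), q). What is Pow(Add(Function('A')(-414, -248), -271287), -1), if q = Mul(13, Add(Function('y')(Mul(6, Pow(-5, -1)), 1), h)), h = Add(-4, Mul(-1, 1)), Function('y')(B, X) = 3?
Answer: Rational(-1, 168641) ≈ -5.9298e-6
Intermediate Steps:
h = -5 (h = Add(-4, -1) = -5)
q = -26 (q = Mul(13, Add(3, -5)) = Mul(13, -2) = -26)
Function('A')(E, T) = Add(-26, Mul(E, T)) (Function('A')(E, T) = Add(Mul(T, E), -26) = Add(Mul(E, T), -26) = Add(-26, Mul(E, T)))
Pow(Add(Function('A')(-414, -248), -271287), -1) = Pow(Add(Add(-26, Mul(-414, -248)), -271287), -1) = Pow(Add(Add(-26, 102672), -271287), -1) = Pow(Add(102646, -271287), -1) = Pow(-168641, -1) = Rational(-1, 168641)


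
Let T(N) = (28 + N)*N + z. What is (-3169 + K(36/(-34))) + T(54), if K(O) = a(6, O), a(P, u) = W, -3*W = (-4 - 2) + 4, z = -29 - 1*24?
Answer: 3620/3 ≈ 1206.7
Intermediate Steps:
z = -53 (z = -29 - 24 = -53)
W = ⅔ (W = -((-4 - 2) + 4)/3 = -(-6 + 4)/3 = -⅓*(-2) = ⅔ ≈ 0.66667)
T(N) = -53 + N*(28 + N) (T(N) = (28 + N)*N - 53 = N*(28 + N) - 53 = -53 + N*(28 + N))
a(P, u) = ⅔
K(O) = ⅔
(-3169 + K(36/(-34))) + T(54) = (-3169 + ⅔) + (-53 + 54² + 28*54) = -9505/3 + (-53 + 2916 + 1512) = -9505/3 + 4375 = 3620/3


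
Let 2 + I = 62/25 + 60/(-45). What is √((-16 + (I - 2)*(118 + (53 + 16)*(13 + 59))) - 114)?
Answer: I*√3294462/15 ≈ 121.0*I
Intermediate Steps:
I = -64/75 (I = -2 + (62/25 + 60/(-45)) = -2 + (62*(1/25) + 60*(-1/45)) = -2 + (62/25 - 4/3) = -2 + 86/75 = -64/75 ≈ -0.85333)
√((-16 + (I - 2)*(118 + (53 + 16)*(13 + 59))) - 114) = √((-16 + (-64/75 - 2)*(118 + (53 + 16)*(13 + 59))) - 114) = √((-16 - 214*(118 + 69*72)/75) - 114) = √((-16 - 214*(118 + 4968)/75) - 114) = √((-16 - 214/75*5086) - 114) = √((-16 - 1088404/75) - 114) = √(-1089604/75 - 114) = √(-1098154/75) = I*√3294462/15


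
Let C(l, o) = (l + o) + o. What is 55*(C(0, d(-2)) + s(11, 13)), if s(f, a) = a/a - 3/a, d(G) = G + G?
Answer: -5170/13 ≈ -397.69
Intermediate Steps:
d(G) = 2*G
C(l, o) = l + 2*o
s(f, a) = 1 - 3/a
55*(C(0, d(-2)) + s(11, 13)) = 55*((0 + 2*(2*(-2))) + (-3 + 13)/13) = 55*((0 + 2*(-4)) + (1/13)*10) = 55*((0 - 8) + 10/13) = 55*(-8 + 10/13) = 55*(-94/13) = -5170/13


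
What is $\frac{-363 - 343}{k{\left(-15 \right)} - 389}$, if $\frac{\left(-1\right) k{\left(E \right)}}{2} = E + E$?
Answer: $\frac{706}{329} \approx 2.1459$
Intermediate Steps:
$k{\left(E \right)} = - 4 E$ ($k{\left(E \right)} = - 2 \left(E + E\right) = - 2 \cdot 2 E = - 4 E$)
$\frac{-363 - 343}{k{\left(-15 \right)} - 389} = \frac{-363 - 343}{\left(-4\right) \left(-15\right) - 389} = - \frac{706}{60 - 389} = - \frac{706}{-329} = \left(-706\right) \left(- \frac{1}{329}\right) = \frac{706}{329}$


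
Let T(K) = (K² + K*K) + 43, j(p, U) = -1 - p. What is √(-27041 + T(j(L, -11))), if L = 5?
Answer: I*√26926 ≈ 164.09*I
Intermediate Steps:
T(K) = 43 + 2*K² (T(K) = (K² + K²) + 43 = 2*K² + 43 = 43 + 2*K²)
√(-27041 + T(j(L, -11))) = √(-27041 + (43 + 2*(-1 - 1*5)²)) = √(-27041 + (43 + 2*(-1 - 5)²)) = √(-27041 + (43 + 2*(-6)²)) = √(-27041 + (43 + 2*36)) = √(-27041 + (43 + 72)) = √(-27041 + 115) = √(-26926) = I*√26926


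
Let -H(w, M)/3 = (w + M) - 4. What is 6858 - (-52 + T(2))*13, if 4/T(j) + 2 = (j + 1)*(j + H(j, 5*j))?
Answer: 128091/17 ≈ 7534.8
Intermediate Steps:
H(w, M) = 12 - 3*M - 3*w (H(w, M) = -3*((w + M) - 4) = -3*((M + w) - 4) = -3*(-4 + M + w) = 12 - 3*M - 3*w)
T(j) = 4/(-2 + (1 + j)*(12 - 17*j)) (T(j) = 4/(-2 + (j + 1)*(j + (12 - 15*j - 3*j))) = 4/(-2 + (1 + j)*(j + (12 - 15*j - 3*j))) = 4/(-2 + (1 + j)*(j + (12 - 18*j))) = 4/(-2 + (1 + j)*(12 - 17*j)))
6858 - (-52 + T(2))*13 = 6858 - (-52 - 4/(-10 + 5*2 + 17*2²))*13 = 6858 - (-52 - 4/(-10 + 10 + 17*4))*13 = 6858 - (-52 - 4/(-10 + 10 + 68))*13 = 6858 - (-52 - 4/68)*13 = 6858 - (-52 - 4*1/68)*13 = 6858 - (-52 - 1/17)*13 = 6858 - (-885)*13/17 = 6858 - 1*(-11505/17) = 6858 + 11505/17 = 128091/17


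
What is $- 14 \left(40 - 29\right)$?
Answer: $-154$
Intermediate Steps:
$- 14 \left(40 - 29\right) = \left(-14\right) 11 = -154$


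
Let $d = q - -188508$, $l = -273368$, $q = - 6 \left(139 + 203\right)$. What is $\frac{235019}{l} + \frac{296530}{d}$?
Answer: $\frac{4655138797}{6371387976} \approx 0.73063$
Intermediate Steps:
$q = -2052$ ($q = \left(-6\right) 342 = -2052$)
$d = 186456$ ($d = -2052 - -188508 = -2052 + 188508 = 186456$)
$\frac{235019}{l} + \frac{296530}{d} = \frac{235019}{-273368} + \frac{296530}{186456} = 235019 \left(- \frac{1}{273368}\right) + 296530 \cdot \frac{1}{186456} = - \frac{235019}{273368} + \frac{148265}{93228} = \frac{4655138797}{6371387976}$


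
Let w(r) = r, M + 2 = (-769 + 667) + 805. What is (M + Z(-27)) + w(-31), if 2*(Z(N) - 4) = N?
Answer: 1321/2 ≈ 660.50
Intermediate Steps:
M = 701 (M = -2 + ((-769 + 667) + 805) = -2 + (-102 + 805) = -2 + 703 = 701)
Z(N) = 4 + N/2
(M + Z(-27)) + w(-31) = (701 + (4 + (½)*(-27))) - 31 = (701 + (4 - 27/2)) - 31 = (701 - 19/2) - 31 = 1383/2 - 31 = 1321/2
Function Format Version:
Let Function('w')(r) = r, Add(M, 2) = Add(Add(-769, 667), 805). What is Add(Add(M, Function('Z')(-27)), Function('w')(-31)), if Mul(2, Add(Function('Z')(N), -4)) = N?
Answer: Rational(1321, 2) ≈ 660.50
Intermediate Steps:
M = 701 (M = Add(-2, Add(Add(-769, 667), 805)) = Add(-2, Add(-102, 805)) = Add(-2, 703) = 701)
Function('Z')(N) = Add(4, Mul(Rational(1, 2), N))
Add(Add(M, Function('Z')(-27)), Function('w')(-31)) = Add(Add(701, Add(4, Mul(Rational(1, 2), -27))), -31) = Add(Add(701, Add(4, Rational(-27, 2))), -31) = Add(Add(701, Rational(-19, 2)), -31) = Add(Rational(1383, 2), -31) = Rational(1321, 2)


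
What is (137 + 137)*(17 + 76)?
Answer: 25482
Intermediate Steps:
(137 + 137)*(17 + 76) = 274*93 = 25482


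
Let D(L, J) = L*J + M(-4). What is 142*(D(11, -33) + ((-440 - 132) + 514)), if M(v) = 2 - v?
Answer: -58930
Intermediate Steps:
D(L, J) = 6 + J*L (D(L, J) = L*J + (2 - 1*(-4)) = J*L + (2 + 4) = J*L + 6 = 6 + J*L)
142*(D(11, -33) + ((-440 - 132) + 514)) = 142*((6 - 33*11) + ((-440 - 132) + 514)) = 142*((6 - 363) + (-572 + 514)) = 142*(-357 - 58) = 142*(-415) = -58930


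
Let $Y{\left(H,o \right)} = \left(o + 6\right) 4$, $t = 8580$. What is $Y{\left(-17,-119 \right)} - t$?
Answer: $-9032$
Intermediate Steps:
$Y{\left(H,o \right)} = 24 + 4 o$ ($Y{\left(H,o \right)} = \left(6 + o\right) 4 = 24 + 4 o$)
$Y{\left(-17,-119 \right)} - t = \left(24 + 4 \left(-119\right)\right) - 8580 = \left(24 - 476\right) - 8580 = -452 - 8580 = -9032$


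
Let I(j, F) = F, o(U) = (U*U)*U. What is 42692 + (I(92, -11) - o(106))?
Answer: -1148335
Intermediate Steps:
o(U) = U³ (o(U) = U²*U = U³)
42692 + (I(92, -11) - o(106)) = 42692 + (-11 - 1*106³) = 42692 + (-11 - 1*1191016) = 42692 + (-11 - 1191016) = 42692 - 1191027 = -1148335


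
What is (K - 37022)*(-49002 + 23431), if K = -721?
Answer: 965126253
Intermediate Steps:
(K - 37022)*(-49002 + 23431) = (-721 - 37022)*(-49002 + 23431) = -37743*(-25571) = 965126253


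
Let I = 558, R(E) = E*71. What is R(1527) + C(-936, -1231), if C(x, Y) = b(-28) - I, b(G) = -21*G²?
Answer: 91395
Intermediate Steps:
R(E) = 71*E
C(x, Y) = -17022 (C(x, Y) = -21*(-28)² - 1*558 = -21*784 - 558 = -16464 - 558 = -17022)
R(1527) + C(-936, -1231) = 71*1527 - 17022 = 108417 - 17022 = 91395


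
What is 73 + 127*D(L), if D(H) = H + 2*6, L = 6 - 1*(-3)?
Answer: 2740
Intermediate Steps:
L = 9 (L = 6 + 3 = 9)
D(H) = 12 + H (D(H) = H + 12 = 12 + H)
73 + 127*D(L) = 73 + 127*(12 + 9) = 73 + 127*21 = 73 + 2667 = 2740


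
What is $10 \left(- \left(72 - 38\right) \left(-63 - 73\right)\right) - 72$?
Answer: $46168$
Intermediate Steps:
$10 \left(- \left(72 - 38\right) \left(-63 - 73\right)\right) - 72 = 10 \left(- 34 \left(-136\right)\right) - 72 = 10 \left(\left(-1\right) \left(-4624\right)\right) - 72 = 10 \cdot 4624 - 72 = 46240 - 72 = 46168$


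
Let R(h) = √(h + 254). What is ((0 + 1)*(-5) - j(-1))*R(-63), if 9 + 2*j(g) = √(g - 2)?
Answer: -√191/2 - I*√573/2 ≈ -6.9101 - 11.969*I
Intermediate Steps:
R(h) = √(254 + h)
j(g) = -9/2 + √(-2 + g)/2 (j(g) = -9/2 + √(g - 2)/2 = -9/2 + √(-2 + g)/2)
((0 + 1)*(-5) - j(-1))*R(-63) = ((0 + 1)*(-5) - (-9/2 + √(-2 - 1)/2))*√(254 - 63) = (1*(-5) - (-9/2 + √(-3)/2))*√191 = (-5 - (-9/2 + (I*√3)/2))*√191 = (-5 - (-9/2 + I*√3/2))*√191 = (-5 + (9/2 - I*√3/2))*√191 = (-½ - I*√3/2)*√191 = √191*(-½ - I*√3/2)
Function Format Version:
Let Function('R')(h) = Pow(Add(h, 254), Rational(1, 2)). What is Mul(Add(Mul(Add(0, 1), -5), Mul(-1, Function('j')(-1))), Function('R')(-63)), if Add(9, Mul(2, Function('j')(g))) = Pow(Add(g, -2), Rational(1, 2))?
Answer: Add(Mul(Rational(-1, 2), Pow(191, Rational(1, 2))), Mul(Rational(-1, 2), I, Pow(573, Rational(1, 2)))) ≈ Add(-6.9101, Mul(-11.969, I))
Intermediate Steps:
Function('R')(h) = Pow(Add(254, h), Rational(1, 2))
Function('j')(g) = Add(Rational(-9, 2), Mul(Rational(1, 2), Pow(Add(-2, g), Rational(1, 2)))) (Function('j')(g) = Add(Rational(-9, 2), Mul(Rational(1, 2), Pow(Add(g, -2), Rational(1, 2)))) = Add(Rational(-9, 2), Mul(Rational(1, 2), Pow(Add(-2, g), Rational(1, 2)))))
Mul(Add(Mul(Add(0, 1), -5), Mul(-1, Function('j')(-1))), Function('R')(-63)) = Mul(Add(Mul(Add(0, 1), -5), Mul(-1, Add(Rational(-9, 2), Mul(Rational(1, 2), Pow(Add(-2, -1), Rational(1, 2)))))), Pow(Add(254, -63), Rational(1, 2))) = Mul(Add(Mul(1, -5), Mul(-1, Add(Rational(-9, 2), Mul(Rational(1, 2), Pow(-3, Rational(1, 2)))))), Pow(191, Rational(1, 2))) = Mul(Add(-5, Mul(-1, Add(Rational(-9, 2), Mul(Rational(1, 2), Mul(I, Pow(3, Rational(1, 2))))))), Pow(191, Rational(1, 2))) = Mul(Add(-5, Mul(-1, Add(Rational(-9, 2), Mul(Rational(1, 2), I, Pow(3, Rational(1, 2)))))), Pow(191, Rational(1, 2))) = Mul(Add(-5, Add(Rational(9, 2), Mul(Rational(-1, 2), I, Pow(3, Rational(1, 2))))), Pow(191, Rational(1, 2))) = Mul(Add(Rational(-1, 2), Mul(Rational(-1, 2), I, Pow(3, Rational(1, 2)))), Pow(191, Rational(1, 2))) = Mul(Pow(191, Rational(1, 2)), Add(Rational(-1, 2), Mul(Rational(-1, 2), I, Pow(3, Rational(1, 2)))))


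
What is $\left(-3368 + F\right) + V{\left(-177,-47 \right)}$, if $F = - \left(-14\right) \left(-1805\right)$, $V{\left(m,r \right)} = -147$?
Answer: $-28785$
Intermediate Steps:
$F = -25270$ ($F = \left(-1\right) 25270 = -25270$)
$\left(-3368 + F\right) + V{\left(-177,-47 \right)} = \left(-3368 - 25270\right) - 147 = -28638 - 147 = -28785$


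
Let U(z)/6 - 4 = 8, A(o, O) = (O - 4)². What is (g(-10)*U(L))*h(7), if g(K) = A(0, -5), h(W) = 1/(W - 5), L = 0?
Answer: 2916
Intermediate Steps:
A(o, O) = (-4 + O)²
h(W) = 1/(-5 + W)
U(z) = 72 (U(z) = 24 + 6*8 = 24 + 48 = 72)
g(K) = 81 (g(K) = (-4 - 5)² = (-9)² = 81)
(g(-10)*U(L))*h(7) = (81*72)/(-5 + 7) = 5832/2 = 5832*(½) = 2916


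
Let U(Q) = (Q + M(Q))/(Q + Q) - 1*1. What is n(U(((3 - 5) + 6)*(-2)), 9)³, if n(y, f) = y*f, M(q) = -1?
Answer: -250047/4096 ≈ -61.047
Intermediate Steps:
U(Q) = -1 + (-1 + Q)/(2*Q) (U(Q) = (Q - 1)/(Q + Q) - 1*1 = (-1 + Q)/((2*Q)) - 1 = (-1 + Q)*(1/(2*Q)) - 1 = (-1 + Q)/(2*Q) - 1 = -1 + (-1 + Q)/(2*Q))
n(y, f) = f*y
n(U(((3 - 5) + 6)*(-2)), 9)³ = (9*((-1 - ((3 - 5) + 6)*(-2))/(2*((((3 - 5) + 6)*(-2))))))³ = (9*((-1 - (-2 + 6)*(-2))/(2*(((-2 + 6)*(-2))))))³ = (9*((-1 - 4*(-2))/(2*((4*(-2))))))³ = (9*((½)*(-1 - 1*(-8))/(-8)))³ = (9*((½)*(-⅛)*(-1 + 8)))³ = (9*((½)*(-⅛)*7))³ = (9*(-7/16))³ = (-63/16)³ = -250047/4096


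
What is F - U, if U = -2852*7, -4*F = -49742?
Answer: 64799/2 ≈ 32400.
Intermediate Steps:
F = 24871/2 (F = -1/4*(-49742) = 24871/2 ≈ 12436.)
U = -19964
F - U = 24871/2 - 1*(-19964) = 24871/2 + 19964 = 64799/2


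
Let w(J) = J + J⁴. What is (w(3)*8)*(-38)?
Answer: -25536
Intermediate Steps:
(w(3)*8)*(-38) = ((3 + 3⁴)*8)*(-38) = ((3 + 81)*8)*(-38) = (84*8)*(-38) = 672*(-38) = -25536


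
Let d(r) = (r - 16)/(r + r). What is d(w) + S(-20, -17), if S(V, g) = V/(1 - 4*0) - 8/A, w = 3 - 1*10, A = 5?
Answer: -1397/70 ≈ -19.957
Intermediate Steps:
w = -7 (w = 3 - 10 = -7)
d(r) = (-16 + r)/(2*r) (d(r) = (-16 + r)/((2*r)) = (-16 + r)*(1/(2*r)) = (-16 + r)/(2*r))
S(V, g) = -8/5 + V (S(V, g) = V/(1 - 4*0) - 8/5 = V/(1 + 0) - 8*1/5 = V/1 - 8/5 = V*1 - 8/5 = V - 8/5 = -8/5 + V)
d(w) + S(-20, -17) = (1/2)*(-16 - 7)/(-7) + (-8/5 - 20) = (1/2)*(-1/7)*(-23) - 108/5 = 23/14 - 108/5 = -1397/70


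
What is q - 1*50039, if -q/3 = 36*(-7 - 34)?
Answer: -45611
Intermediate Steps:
q = 4428 (q = -108*(-7 - 34) = -108*(-41) = -3*(-1476) = 4428)
q - 1*50039 = 4428 - 1*50039 = 4428 - 50039 = -45611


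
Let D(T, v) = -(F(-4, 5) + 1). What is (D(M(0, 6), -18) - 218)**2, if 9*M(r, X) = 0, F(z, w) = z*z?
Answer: 55225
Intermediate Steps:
F(z, w) = z**2
M(r, X) = 0 (M(r, X) = (1/9)*0 = 0)
D(T, v) = -17 (D(T, v) = -((-4)**2 + 1) = -(16 + 1) = -1*17 = -17)
(D(M(0, 6), -18) - 218)**2 = (-17 - 218)**2 = (-235)**2 = 55225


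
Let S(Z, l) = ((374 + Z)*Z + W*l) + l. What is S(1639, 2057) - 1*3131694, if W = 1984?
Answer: 4250758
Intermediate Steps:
S(Z, l) = 1985*l + Z*(374 + Z) (S(Z, l) = ((374 + Z)*Z + 1984*l) + l = (Z*(374 + Z) + 1984*l) + l = (1984*l + Z*(374 + Z)) + l = 1985*l + Z*(374 + Z))
S(1639, 2057) - 1*3131694 = (1639**2 + 374*1639 + 1985*2057) - 1*3131694 = (2686321 + 612986 + 4083145) - 3131694 = 7382452 - 3131694 = 4250758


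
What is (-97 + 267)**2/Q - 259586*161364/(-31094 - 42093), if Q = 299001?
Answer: 12524506758835604/21882986187 ≈ 5.7234e+5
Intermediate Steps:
(-97 + 267)**2/Q - 259586*161364/(-31094 - 42093) = (-97 + 267)**2/299001 - 259586*161364/(-31094 - 42093) = 170**2*(1/299001) - 259586/((-73187*1/161364)) = 28900*(1/299001) - 259586/(-73187/161364) = 28900/299001 - 259586*(-161364/73187) = 28900/299001 + 41887835304/73187 = 12524506758835604/21882986187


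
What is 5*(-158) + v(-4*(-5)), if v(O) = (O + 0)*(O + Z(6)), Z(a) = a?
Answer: -270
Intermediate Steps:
v(O) = O*(6 + O) (v(O) = (O + 0)*(O + 6) = O*(6 + O))
5*(-158) + v(-4*(-5)) = 5*(-158) + (-4*(-5))*(6 - 4*(-5)) = -790 + 20*(6 + 20) = -790 + 20*26 = -790 + 520 = -270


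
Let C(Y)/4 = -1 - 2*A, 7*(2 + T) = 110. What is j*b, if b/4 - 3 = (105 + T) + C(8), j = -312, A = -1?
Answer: -1098240/7 ≈ -1.5689e+5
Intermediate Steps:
T = 96/7 (T = -2 + (1/7)*110 = -2 + 110/7 = 96/7 ≈ 13.714)
C(Y) = 4 (C(Y) = 4*(-1 - 2*(-1)) = 4*(-1 + 2) = 4*1 = 4)
b = 3520/7 (b = 12 + 4*((105 + 96/7) + 4) = 12 + 4*(831/7 + 4) = 12 + 4*(859/7) = 12 + 3436/7 = 3520/7 ≈ 502.86)
j*b = -312*3520/7 = -1098240/7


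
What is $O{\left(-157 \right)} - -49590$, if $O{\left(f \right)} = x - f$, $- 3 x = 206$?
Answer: $\frac{149035}{3} \approx 49678.0$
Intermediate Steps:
$x = - \frac{206}{3}$ ($x = \left(- \frac{1}{3}\right) 206 = - \frac{206}{3} \approx -68.667$)
$O{\left(f \right)} = - \frac{206}{3} - f$
$O{\left(-157 \right)} - -49590 = \left(- \frac{206}{3} - -157\right) - -49590 = \left(- \frac{206}{3} + 157\right) + 49590 = \frac{265}{3} + 49590 = \frac{149035}{3}$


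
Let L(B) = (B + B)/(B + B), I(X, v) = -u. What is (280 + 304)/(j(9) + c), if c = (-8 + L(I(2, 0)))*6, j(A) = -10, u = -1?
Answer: -146/13 ≈ -11.231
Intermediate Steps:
I(X, v) = 1 (I(X, v) = -1*(-1) = 1)
L(B) = 1 (L(B) = (2*B)/((2*B)) = (2*B)*(1/(2*B)) = 1)
c = -42 (c = (-8 + 1)*6 = -7*6 = -42)
(280 + 304)/(j(9) + c) = (280 + 304)/(-10 - 42) = 584/(-52) = 584*(-1/52) = -146/13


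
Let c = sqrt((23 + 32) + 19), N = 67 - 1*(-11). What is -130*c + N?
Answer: 78 - 130*sqrt(74) ≈ -1040.3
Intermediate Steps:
N = 78 (N = 67 + 11 = 78)
c = sqrt(74) (c = sqrt(55 + 19) = sqrt(74) ≈ 8.6023)
-130*c + N = -130*sqrt(74) + 78 = 78 - 130*sqrt(74)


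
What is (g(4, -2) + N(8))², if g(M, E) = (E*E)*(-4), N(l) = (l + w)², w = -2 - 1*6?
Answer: 256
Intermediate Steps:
w = -8 (w = -2 - 6 = -8)
N(l) = (-8 + l)² (N(l) = (l - 8)² = (-8 + l)²)
g(M, E) = -4*E² (g(M, E) = E²*(-4) = -4*E²)
(g(4, -2) + N(8))² = (-4*(-2)² + (-8 + 8)²)² = (-4*4 + 0²)² = (-16 + 0)² = (-16)² = 256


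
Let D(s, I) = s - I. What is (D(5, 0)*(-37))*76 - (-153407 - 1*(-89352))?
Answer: 49995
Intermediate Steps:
(D(5, 0)*(-37))*76 - (-153407 - 1*(-89352)) = ((5 - 1*0)*(-37))*76 - (-153407 - 1*(-89352)) = ((5 + 0)*(-37))*76 - (-153407 + 89352) = (5*(-37))*76 - 1*(-64055) = -185*76 + 64055 = -14060 + 64055 = 49995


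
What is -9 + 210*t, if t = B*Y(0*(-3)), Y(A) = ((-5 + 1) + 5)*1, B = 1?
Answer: 201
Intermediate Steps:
Y(A) = 1 (Y(A) = (-4 + 5)*1 = 1*1 = 1)
t = 1 (t = 1*1 = 1)
-9 + 210*t = -9 + 210*1 = -9 + 210 = 201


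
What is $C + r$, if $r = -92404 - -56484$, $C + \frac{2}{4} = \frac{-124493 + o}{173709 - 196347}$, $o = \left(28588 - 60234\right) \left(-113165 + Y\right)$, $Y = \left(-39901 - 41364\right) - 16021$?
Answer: $- \frac{1245496022}{3773} \approx -3.3011 \cdot 10^{5}$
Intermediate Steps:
$Y = -97286$ ($Y = -81265 - 16021 = -97286$)
$o = 6659932346$ ($o = \left(28588 - 60234\right) \left(-113165 - 97286\right) = \left(-31646\right) \left(-210451\right) = 6659932346$)
$C = - \frac{1109969862}{3773}$ ($C = - \frac{1}{2} + \frac{-124493 + 6659932346}{173709 - 196347} = - \frac{1}{2} + \frac{6659807853}{-22638} = - \frac{1}{2} + 6659807853 \left(- \frac{1}{22638}\right) = - \frac{1}{2} - \frac{2219935951}{7546} = - \frac{1109969862}{3773} \approx -2.9419 \cdot 10^{5}$)
$r = -35920$ ($r = -92404 + 56484 = -35920$)
$C + r = - \frac{1109969862}{3773} - 35920 = - \frac{1245496022}{3773}$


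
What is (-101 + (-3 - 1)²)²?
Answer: 7225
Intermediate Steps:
(-101 + (-3 - 1)²)² = (-101 + (-4)²)² = (-101 + 16)² = (-85)² = 7225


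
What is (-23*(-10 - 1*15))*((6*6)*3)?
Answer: 62100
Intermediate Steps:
(-23*(-10 - 1*15))*((6*6)*3) = (-23*(-10 - 15))*(36*3) = -23*(-25)*108 = 575*108 = 62100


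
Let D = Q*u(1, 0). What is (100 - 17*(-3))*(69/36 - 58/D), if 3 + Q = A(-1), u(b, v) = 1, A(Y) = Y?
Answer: 29747/12 ≈ 2478.9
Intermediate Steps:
Q = -4 (Q = -3 - 1 = -4)
D = -4 (D = -4*1 = -4)
(100 - 17*(-3))*(69/36 - 58/D) = (100 - 17*(-3))*(69/36 - 58/(-4)) = (100 + 51)*(69*(1/36) - 58*(-1/4)) = 151*(23/12 + 29/2) = 151*(197/12) = 29747/12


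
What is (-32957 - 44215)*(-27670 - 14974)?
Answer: 3290922768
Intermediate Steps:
(-32957 - 44215)*(-27670 - 14974) = -77172*(-42644) = 3290922768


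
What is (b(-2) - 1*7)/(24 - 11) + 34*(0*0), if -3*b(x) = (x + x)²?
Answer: -37/39 ≈ -0.94872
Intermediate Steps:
b(x) = -4*x²/3 (b(x) = -(x + x)²/3 = -4*x²/3)
(b(-2) - 1*7)/(24 - 11) + 34*(0*0) = (-4/3*(-2)² - 1*7)/(24 - 11) + 34*(0*0) = (-4/3*4 - 7)/13 + 34*0 = (-16/3 - 7)*(1/13) + 0 = -37/3*1/13 + 0 = -37/39 + 0 = -37/39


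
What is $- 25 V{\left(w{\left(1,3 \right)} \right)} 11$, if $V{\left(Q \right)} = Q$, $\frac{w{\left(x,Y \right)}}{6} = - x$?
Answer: $1650$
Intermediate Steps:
$w{\left(x,Y \right)} = - 6 x$ ($w{\left(x,Y \right)} = 6 \left(- x\right) = - 6 x$)
$- 25 V{\left(w{\left(1,3 \right)} \right)} 11 = - 25 \left(\left(-6\right) 1\right) 11 = \left(-25\right) \left(-6\right) 11 = 150 \cdot 11 = 1650$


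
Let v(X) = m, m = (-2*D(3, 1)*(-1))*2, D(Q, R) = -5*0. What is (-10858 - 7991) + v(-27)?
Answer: -18849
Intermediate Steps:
D(Q, R) = 0
m = 0 (m = (-2*0*(-1))*2 = (0*(-1))*2 = 0*2 = 0)
v(X) = 0
(-10858 - 7991) + v(-27) = (-10858 - 7991) + 0 = -18849 + 0 = -18849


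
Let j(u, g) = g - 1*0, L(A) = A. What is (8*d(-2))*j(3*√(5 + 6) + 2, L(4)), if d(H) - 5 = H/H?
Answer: 192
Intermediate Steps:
j(u, g) = g (j(u, g) = g + 0 = g)
d(H) = 6 (d(H) = 5 + H/H = 5 + 1 = 6)
(8*d(-2))*j(3*√(5 + 6) + 2, L(4)) = (8*6)*4 = 48*4 = 192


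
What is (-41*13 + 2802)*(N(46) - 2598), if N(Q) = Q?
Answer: -5790488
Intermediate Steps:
(-41*13 + 2802)*(N(46) - 2598) = (-41*13 + 2802)*(46 - 2598) = (-533 + 2802)*(-2552) = 2269*(-2552) = -5790488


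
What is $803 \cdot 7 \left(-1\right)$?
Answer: $-5621$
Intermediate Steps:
$803 \cdot 7 \left(-1\right) = 803 \left(-7\right) = -5621$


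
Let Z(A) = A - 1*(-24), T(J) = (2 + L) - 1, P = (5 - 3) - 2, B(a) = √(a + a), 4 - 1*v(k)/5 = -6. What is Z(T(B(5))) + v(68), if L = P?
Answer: 75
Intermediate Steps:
v(k) = 50 (v(k) = 20 - 5*(-6) = 20 + 30 = 50)
B(a) = √2*√a (B(a) = √(2*a) = √2*√a)
P = 0 (P = 2 - 2 = 0)
L = 0
T(J) = 1 (T(J) = (2 + 0) - 1 = 2 - 1 = 1)
Z(A) = 24 + A (Z(A) = A + 24 = 24 + A)
Z(T(B(5))) + v(68) = (24 + 1) + 50 = 25 + 50 = 75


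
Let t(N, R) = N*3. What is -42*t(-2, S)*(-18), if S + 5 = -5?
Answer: -4536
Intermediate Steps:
S = -10 (S = -5 - 5 = -10)
t(N, R) = 3*N
-42*t(-2, S)*(-18) = -126*(-2)*(-18) = -42*(-6)*(-18) = 252*(-18) = -4536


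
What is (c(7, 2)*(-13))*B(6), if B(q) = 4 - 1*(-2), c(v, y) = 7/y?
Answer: -273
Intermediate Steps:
B(q) = 6 (B(q) = 4 + 2 = 6)
(c(7, 2)*(-13))*B(6) = ((7/2)*(-13))*6 = -91/2*6 = -273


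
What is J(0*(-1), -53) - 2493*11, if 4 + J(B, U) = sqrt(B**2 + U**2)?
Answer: -27374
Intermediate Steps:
J(B, U) = -4 + sqrt(B**2 + U**2)
J(0*(-1), -53) - 2493*11 = (-4 + sqrt((0*(-1))**2 + (-53)**2)) - 2493*11 = (-4 + sqrt(0**2 + 2809)) - 27423 = (-4 + sqrt(0 + 2809)) - 27423 = (-4 + sqrt(2809)) - 27423 = (-4 + 53) - 27423 = 49 - 27423 = -27374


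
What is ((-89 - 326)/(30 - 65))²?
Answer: 6889/49 ≈ 140.59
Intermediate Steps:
((-89 - 326)/(30 - 65))² = (-415/(-35))² = (-415*(-1/35))² = (83/7)² = 6889/49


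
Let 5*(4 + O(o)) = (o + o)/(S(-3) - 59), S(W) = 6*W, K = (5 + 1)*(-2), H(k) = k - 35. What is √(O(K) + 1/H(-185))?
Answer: I*√2337335/770 ≈ 1.9855*I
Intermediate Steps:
H(k) = -35 + k
K = -12 (K = 6*(-2) = -12)
O(o) = -4 - 2*o/385 (O(o) = -4 + ((o + o)/(6*(-3) - 59))/5 = -4 + ((2*o)/(-18 - 59))/5 = -4 + ((2*o)/(-77))/5 = -4 + ((2*o)*(-1/77))/5 = -4 + (-2*o/77)/5 = -4 - 2*o/385)
√(O(K) + 1/H(-185)) = √((-4 - 2/385*(-12)) + 1/(-35 - 185)) = √((-4 + 24/385) + 1/(-220)) = √(-1516/385 - 1/220) = √(-6071/1540) = I*√2337335/770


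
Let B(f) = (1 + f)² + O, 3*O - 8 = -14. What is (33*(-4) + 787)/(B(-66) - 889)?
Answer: 655/3334 ≈ 0.19646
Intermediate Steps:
O = -2 (O = 8/3 + (⅓)*(-14) = 8/3 - 14/3 = -2)
B(f) = -2 + (1 + f)² (B(f) = (1 + f)² - 2 = -2 + (1 + f)²)
(33*(-4) + 787)/(B(-66) - 889) = (33*(-4) + 787)/((-2 + (1 - 66)²) - 889) = (-132 + 787)/((-2 + (-65)²) - 889) = 655/((-2 + 4225) - 889) = 655/(4223 - 889) = 655/3334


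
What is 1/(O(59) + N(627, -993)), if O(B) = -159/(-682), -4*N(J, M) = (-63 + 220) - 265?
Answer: 682/18573 ≈ 0.036720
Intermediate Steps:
N(J, M) = 27 (N(J, M) = -((-63 + 220) - 265)/4 = -(157 - 265)/4 = -¼*(-108) = 27)
O(B) = 159/682 (O(B) = -159*(-1/682) = 159/682)
1/(O(59) + N(627, -993)) = 1/(159/682 + 27) = 1/(18573/682) = 682/18573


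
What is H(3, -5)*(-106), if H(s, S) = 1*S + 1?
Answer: 424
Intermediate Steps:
H(s, S) = 1 + S (H(s, S) = S + 1 = 1 + S)
H(3, -5)*(-106) = (1 - 5)*(-106) = -4*(-106) = 424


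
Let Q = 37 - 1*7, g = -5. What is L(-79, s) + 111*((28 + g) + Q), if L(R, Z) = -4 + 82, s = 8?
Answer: 5961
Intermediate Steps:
Q = 30 (Q = 37 - 7 = 30)
L(R, Z) = 78
L(-79, s) + 111*((28 + g) + Q) = 78 + 111*((28 - 5) + 30) = 78 + 111*(23 + 30) = 78 + 111*53 = 78 + 5883 = 5961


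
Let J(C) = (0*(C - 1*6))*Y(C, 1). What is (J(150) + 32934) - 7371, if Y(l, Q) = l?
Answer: 25563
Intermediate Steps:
J(C) = 0 (J(C) = (0*(C - 1*6))*C = (0*(C - 6))*C = (0*(-6 + C))*C = 0*C = 0)
(J(150) + 32934) - 7371 = (0 + 32934) - 7371 = 32934 - 7371 = 25563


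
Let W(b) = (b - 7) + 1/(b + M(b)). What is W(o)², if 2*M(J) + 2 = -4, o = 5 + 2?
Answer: 1/16 ≈ 0.062500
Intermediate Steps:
o = 7
M(J) = -3 (M(J) = -1 + (½)*(-4) = -1 - 2 = -3)
W(b) = -7 + b + 1/(-3 + b) (W(b) = (b - 7) + 1/(b - 3) = (-7 + b) + 1/(-3 + b) = -7 + b + 1/(-3 + b))
W(o)² = ((22 + 7² - 10*7)/(-3 + 7))² = ((22 + 49 - 70)/4)² = ((¼)*1)² = (¼)² = 1/16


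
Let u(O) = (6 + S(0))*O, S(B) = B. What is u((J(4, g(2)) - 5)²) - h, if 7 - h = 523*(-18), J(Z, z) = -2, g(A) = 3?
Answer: -9127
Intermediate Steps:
h = 9421 (h = 7 - 523*(-18) = 7 - 1*(-9414) = 7 + 9414 = 9421)
u(O) = 6*O (u(O) = (6 + 0)*O = 6*O)
u((J(4, g(2)) - 5)²) - h = 6*(-2 - 5)² - 1*9421 = 6*(-7)² - 9421 = 6*49 - 9421 = 294 - 9421 = -9127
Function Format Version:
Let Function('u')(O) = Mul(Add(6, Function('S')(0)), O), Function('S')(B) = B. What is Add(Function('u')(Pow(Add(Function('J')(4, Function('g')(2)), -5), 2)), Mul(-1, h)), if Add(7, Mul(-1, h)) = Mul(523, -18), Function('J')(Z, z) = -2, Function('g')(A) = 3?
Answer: -9127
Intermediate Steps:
h = 9421 (h = Add(7, Mul(-1, Mul(523, -18))) = Add(7, Mul(-1, -9414)) = Add(7, 9414) = 9421)
Function('u')(O) = Mul(6, O) (Function('u')(O) = Mul(Add(6, 0), O) = Mul(6, O))
Add(Function('u')(Pow(Add(Function('J')(4, Function('g')(2)), -5), 2)), Mul(-1, h)) = Add(Mul(6, Pow(Add(-2, -5), 2)), Mul(-1, 9421)) = Add(Mul(6, Pow(-7, 2)), -9421) = Add(Mul(6, 49), -9421) = Add(294, -9421) = -9127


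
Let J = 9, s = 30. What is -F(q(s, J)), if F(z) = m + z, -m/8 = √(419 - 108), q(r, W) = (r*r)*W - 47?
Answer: -8053 + 8*√311 ≈ -7911.9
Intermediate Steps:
q(r, W) = -47 + W*r² (q(r, W) = r²*W - 47 = W*r² - 47 = -47 + W*r²)
m = -8*√311 (m = -8*√(419 - 108) = -8*√311 ≈ -141.08)
F(z) = z - 8*√311 (F(z) = -8*√311 + z = z - 8*√311)
-F(q(s, J)) = -((-47 + 9*30²) - 8*√311) = -((-47 + 9*900) - 8*√311) = -((-47 + 8100) - 8*√311) = -(8053 - 8*√311) = -8053 + 8*√311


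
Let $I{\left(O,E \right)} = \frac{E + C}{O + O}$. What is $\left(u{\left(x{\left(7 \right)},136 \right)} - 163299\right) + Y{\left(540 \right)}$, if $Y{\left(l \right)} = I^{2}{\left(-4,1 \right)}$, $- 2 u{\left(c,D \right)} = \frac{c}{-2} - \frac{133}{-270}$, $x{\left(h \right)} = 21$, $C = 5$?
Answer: $- \frac{352713817}{2160} \approx -1.6329 \cdot 10^{5}$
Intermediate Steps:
$u{\left(c,D \right)} = - \frac{133}{540} + \frac{c}{4}$ ($u{\left(c,D \right)} = - \frac{\frac{c}{-2} - \frac{133}{-270}}{2} = - \frac{c \left(- \frac{1}{2}\right) - - \frac{133}{270}}{2} = - \frac{- \frac{c}{2} + \frac{133}{270}}{2} = - \frac{\frac{133}{270} - \frac{c}{2}}{2} = - \frac{133}{540} + \frac{c}{4}$)
$I{\left(O,E \right)} = \frac{5 + E}{2 O}$ ($I{\left(O,E \right)} = \frac{E + 5}{O + O} = \frac{5 + E}{2 O}$)
$Y{\left(l \right)} = \frac{9}{16}$ ($Y{\left(l \right)} = \left(\frac{5 + 1}{2 \left(-4\right)}\right)^{2} = \left(\frac{1}{2} \left(- \frac{1}{4}\right) 6\right)^{2} = \left(- \frac{3}{4}\right)^{2} = \frac{9}{16}$)
$\left(u{\left(x{\left(7 \right)},136 \right)} - 163299\right) + Y{\left(540 \right)} = \left(\left(- \frac{133}{540} + \frac{1}{4} \cdot 21\right) - 163299\right) + \frac{9}{16} = \left(\left(- \frac{133}{540} + \frac{21}{4}\right) - 163299\right) + \frac{9}{16} = \left(\frac{1351}{270} - 163299\right) + \frac{9}{16} = - \frac{44089379}{270} + \frac{9}{16} = - \frac{352713817}{2160}$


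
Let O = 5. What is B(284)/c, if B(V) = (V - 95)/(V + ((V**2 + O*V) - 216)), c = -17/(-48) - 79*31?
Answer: -567/603424690 ≈ -9.3964e-7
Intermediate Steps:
c = -117535/48 (c = -17*(-1/48) - 2449 = 17/48 - 2449 = -117535/48 ≈ -2448.6)
B(V) = (-95 + V)/(-216 + V**2 + 6*V) (B(V) = (V - 95)/(V + ((V**2 + 5*V) - 216)) = (-95 + V)/(V + (-216 + V**2 + 5*V)) = (-95 + V)/(-216 + V**2 + 6*V))
B(284)/c = ((-95 + 284)/(-216 + 284**2 + 6*284))/(-117535/48) = (189/(-216 + 80656 + 1704))*(-48/117535) = (189/82144)*(-48/117535) = -567/603424690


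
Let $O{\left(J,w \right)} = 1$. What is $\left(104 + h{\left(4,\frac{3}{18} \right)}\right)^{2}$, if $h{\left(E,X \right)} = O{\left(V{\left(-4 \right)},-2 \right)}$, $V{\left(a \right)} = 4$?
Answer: $11025$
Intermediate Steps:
$h{\left(E,X \right)} = 1$
$\left(104 + h{\left(4,\frac{3}{18} \right)}\right)^{2} = \left(104 + 1\right)^{2} = 105^{2} = 11025$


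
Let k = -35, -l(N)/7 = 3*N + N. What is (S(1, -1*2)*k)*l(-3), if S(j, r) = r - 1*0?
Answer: 5880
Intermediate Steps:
S(j, r) = r (S(j, r) = r + 0 = r)
l(N) = -28*N (l(N) = -7*(3*N + N) = -28*N)
(S(1, -1*2)*k)*l(-3) = (-1*2*(-35))*(-28*(-3)) = -2*(-35)*84 = 70*84 = 5880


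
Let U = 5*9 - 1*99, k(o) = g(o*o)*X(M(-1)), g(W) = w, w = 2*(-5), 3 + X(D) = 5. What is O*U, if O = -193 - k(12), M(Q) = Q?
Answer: 9342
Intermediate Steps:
X(D) = 2 (X(D) = -3 + 5 = 2)
w = -10
g(W) = -10
k(o) = -20 (k(o) = -10*2 = -20)
U = -54 (U = 45 - 99 = -54)
O = -173 (O = -193 - 1*(-20) = -193 + 20 = -173)
O*U = -173*(-54) = 9342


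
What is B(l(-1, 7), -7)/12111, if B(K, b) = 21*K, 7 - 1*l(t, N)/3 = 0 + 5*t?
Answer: 252/4037 ≈ 0.062423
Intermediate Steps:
l(t, N) = 21 - 15*t (l(t, N) = 21 - 3*(0 + 5*t) = 21 - 15*t)
B(l(-1, 7), -7)/12111 = (21*(21 - 15*(-1)))/12111 = (21*(21 + 15))*(1/12111) = (21*36)*(1/12111) = 756*(1/12111) = 252/4037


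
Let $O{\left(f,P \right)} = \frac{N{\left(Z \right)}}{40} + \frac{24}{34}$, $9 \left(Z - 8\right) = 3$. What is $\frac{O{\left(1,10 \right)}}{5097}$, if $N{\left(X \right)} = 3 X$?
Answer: $\frac{181}{693192} \approx 0.00026111$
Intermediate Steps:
$Z = \frac{25}{3}$ ($Z = 8 + \frac{1}{9} \cdot 3 = 8 + \frac{1}{3} = \frac{25}{3} \approx 8.3333$)
$O{\left(f,P \right)} = \frac{181}{136}$ ($O{\left(f,P \right)} = \frac{3 \cdot \frac{25}{3}}{40} + \frac{24}{34} = 25 \cdot \frac{1}{40} + 24 \cdot \frac{1}{34} = \frac{5}{8} + \frac{12}{17} = \frac{181}{136}$)
$\frac{O{\left(1,10 \right)}}{5097} = \frac{181}{136 \cdot 5097} = \frac{181}{136} \cdot \frac{1}{5097} = \frac{181}{693192}$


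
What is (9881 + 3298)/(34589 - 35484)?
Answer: -13179/895 ≈ -14.725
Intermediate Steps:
(9881 + 3298)/(34589 - 35484) = 13179/(-895) = 13179*(-1/895) = -13179/895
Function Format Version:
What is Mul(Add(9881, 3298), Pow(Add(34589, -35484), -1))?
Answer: Rational(-13179, 895) ≈ -14.725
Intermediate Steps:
Mul(Add(9881, 3298), Pow(Add(34589, -35484), -1)) = Mul(13179, Pow(-895, -1)) = Mul(13179, Rational(-1, 895)) = Rational(-13179, 895)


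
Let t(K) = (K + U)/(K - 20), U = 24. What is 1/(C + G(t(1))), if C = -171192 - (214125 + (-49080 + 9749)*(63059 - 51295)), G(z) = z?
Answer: 19/8783786748 ≈ 2.1631e-9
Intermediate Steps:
t(K) = (24 + K)/(-20 + K) (t(K) = (K + 24)/(K - 20) = (24 + K)/(-20 + K))
C = 462304567 (C = -171192 - (214125 - 39331*11764) = -171192 - (214125 - 462689884) = -171192 - 1*(-462475759) = -171192 + 462475759 = 462304567)
1/(C + G(t(1))) = 1/(462304567 + (24 + 1)/(-20 + 1)) = 1/(462304567 + 25/(-19)) = 1/(462304567 - 1/19*25) = 1/(462304567 - 25/19) = 1/(8783786748/19) = 19/8783786748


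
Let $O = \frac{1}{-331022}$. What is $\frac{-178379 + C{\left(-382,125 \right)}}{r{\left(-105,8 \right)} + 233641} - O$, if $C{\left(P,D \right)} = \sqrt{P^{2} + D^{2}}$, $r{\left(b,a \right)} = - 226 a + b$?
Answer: $- \frac{29523570805}{38353533008} + \frac{\sqrt{161549}}{231728} \approx -0.76804$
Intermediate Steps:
$r{\left(b,a \right)} = b - 226 a$
$C{\left(P,D \right)} = \sqrt{D^{2} + P^{2}}$
$O = - \frac{1}{331022} \approx -3.0209 \cdot 10^{-6}$
$\frac{-178379 + C{\left(-382,125 \right)}}{r{\left(-105,8 \right)} + 233641} - O = \frac{-178379 + \sqrt{125^{2} + \left(-382\right)^{2}}}{\left(-105 - 1808\right) + 233641} - - \frac{1}{331022} = \frac{-178379 + \sqrt{15625 + 145924}}{\left(-105 - 1808\right) + 233641} + \frac{1}{331022} = \frac{-178379 + \sqrt{161549}}{-1913 + 233641} + \frac{1}{331022} = \frac{-178379 + \sqrt{161549}}{231728} + \frac{1}{331022} = \left(-178379 + \sqrt{161549}\right) \frac{1}{231728} + \frac{1}{331022} = \left(- \frac{178379}{231728} + \frac{\sqrt{161549}}{231728}\right) + \frac{1}{331022} = - \frac{29523570805}{38353533008} + \frac{\sqrt{161549}}{231728}$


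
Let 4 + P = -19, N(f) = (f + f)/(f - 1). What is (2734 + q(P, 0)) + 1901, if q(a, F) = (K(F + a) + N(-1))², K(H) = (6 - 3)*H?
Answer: 9259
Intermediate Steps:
N(f) = 2*f/(-1 + f) (N(f) = (2*f)/(-1 + f) = 2*f/(-1 + f))
K(H) = 3*H
P = -23 (P = -4 - 19 = -23)
q(a, F) = (1 + 3*F + 3*a)² (q(a, F) = (3*(F + a) + 2*(-1)/(-1 - 1))² = ((3*F + 3*a) + 2*(-1)/(-2))² = ((3*F + 3*a) + 2*(-1)*(-½))² = ((3*F + 3*a) + 1)² = (1 + 3*F + 3*a)²)
(2734 + q(P, 0)) + 1901 = (2734 + (1 + 3*0 + 3*(-23))²) + 1901 = (2734 + (1 + 0 - 69)²) + 1901 = (2734 + (-68)²) + 1901 = (2734 + 4624) + 1901 = 7358 + 1901 = 9259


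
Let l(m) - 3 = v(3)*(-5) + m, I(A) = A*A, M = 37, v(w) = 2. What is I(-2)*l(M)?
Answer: 120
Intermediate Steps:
I(A) = A²
l(m) = -7 + m (l(m) = 3 + (2*(-5) + m) = 3 + (-10 + m) = -7 + m)
I(-2)*l(M) = (-2)²*(-7 + 37) = 4*30 = 120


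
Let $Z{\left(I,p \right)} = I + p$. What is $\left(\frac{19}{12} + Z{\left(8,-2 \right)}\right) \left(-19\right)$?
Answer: $- \frac{1729}{12} \approx -144.08$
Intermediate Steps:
$\left(\frac{19}{12} + Z{\left(8,-2 \right)}\right) \left(-19\right) = \left(\frac{19}{12} + \left(8 - 2\right)\right) \left(-19\right) = \left(19 \cdot \frac{1}{12} + 6\right) \left(-19\right) = \left(\frac{19}{12} + 6\right) \left(-19\right) = \frac{91}{12} \left(-19\right) = - \frac{1729}{12}$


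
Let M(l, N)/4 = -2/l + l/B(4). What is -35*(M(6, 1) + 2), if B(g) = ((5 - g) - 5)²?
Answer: -455/6 ≈ -75.833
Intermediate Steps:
B(g) = g² (B(g) = (-g)² = g²)
M(l, N) = -8/l + l/4 (M(l, N) = 4*(-2/l + l/(4²)) = 4*(-2/l + l/16) = -8/l + l/4)
-35*(M(6, 1) + 2) = -35*((-8/6 + (¼)*6) + 2) = -35*((-8*⅙ + 3/2) + 2) = -35*((-4/3 + 3/2) + 2) = -35*(⅙ + 2) = -35*13/6 = -455/6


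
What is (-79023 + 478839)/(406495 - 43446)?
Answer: 399816/363049 ≈ 1.1013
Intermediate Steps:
(-79023 + 478839)/(406495 - 43446) = 399816/363049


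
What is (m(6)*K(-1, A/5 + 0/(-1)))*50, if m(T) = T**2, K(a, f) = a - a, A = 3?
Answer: 0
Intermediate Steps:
K(a, f) = 0
(m(6)*K(-1, A/5 + 0/(-1)))*50 = (6**2*0)*50 = (36*0)*50 = 0*50 = 0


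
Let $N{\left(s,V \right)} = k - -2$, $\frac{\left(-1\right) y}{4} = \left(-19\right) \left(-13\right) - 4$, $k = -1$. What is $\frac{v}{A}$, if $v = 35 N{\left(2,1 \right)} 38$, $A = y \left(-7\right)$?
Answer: $\frac{95}{486} \approx 0.19547$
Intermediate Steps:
$y = -972$ ($y = - 4 \left(\left(-19\right) \left(-13\right) - 4\right) = - 4 \left(247 - 4\right) = \left(-4\right) 243 = -972$)
$N{\left(s,V \right)} = 1$ ($N{\left(s,V \right)} = -1 - -2 = -1 + 2 = 1$)
$A = 6804$ ($A = \left(-972\right) \left(-7\right) = 6804$)
$v = 1330$ ($v = 35 \cdot 1 \cdot 38 = 35 \cdot 38 = 1330$)
$\frac{v}{A} = \frac{1330}{6804} = 1330 \cdot \frac{1}{6804} = \frac{95}{486}$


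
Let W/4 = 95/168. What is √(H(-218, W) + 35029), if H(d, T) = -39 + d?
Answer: 2*√8693 ≈ 186.47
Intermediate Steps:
W = 95/42 (W = 4*(95/168) = 95/42 ≈ 2.2619)
√(H(-218, W) + 35029) = √((-39 - 218) + 35029) = √(-257 + 35029) = √34772 = 2*√8693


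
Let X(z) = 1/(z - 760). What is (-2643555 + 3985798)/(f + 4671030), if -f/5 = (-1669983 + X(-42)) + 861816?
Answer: 1076478886/6986915735 ≈ 0.15407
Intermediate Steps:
X(z) = 1/(-760 + z)
f = 3240749675/802 (f = -5*((-1669983 + 1/(-760 - 42)) + 861816) = -5*((-1669983 + 1/(-802)) + 861816) = -5*((-1669983 - 1/802) + 861816) = -5*(-1339326367/802 + 861816) = -5*(-648149935/802) = 3240749675/802 ≈ 4.0408e+6)
(-2643555 + 3985798)/(f + 4671030) = (-2643555 + 3985798)/(3240749675/802 + 4671030) = 1342243/(6986915735/802) = 1342243*(802/6986915735) = 1076478886/6986915735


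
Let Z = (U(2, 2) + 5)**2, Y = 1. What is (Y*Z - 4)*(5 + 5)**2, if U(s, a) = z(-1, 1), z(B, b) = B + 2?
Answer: 3200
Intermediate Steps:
z(B, b) = 2 + B
U(s, a) = 1 (U(s, a) = 2 - 1 = 1)
Z = 36 (Z = (1 + 5)**2 = 6**2 = 36)
(Y*Z - 4)*(5 + 5)**2 = (1*36 - 4)*(5 + 5)**2 = (36 - 4)*10**2 = 32*100 = 3200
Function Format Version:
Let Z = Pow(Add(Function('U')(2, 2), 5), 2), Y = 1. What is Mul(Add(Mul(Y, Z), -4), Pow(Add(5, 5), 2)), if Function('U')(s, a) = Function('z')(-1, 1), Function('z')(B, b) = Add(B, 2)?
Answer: 3200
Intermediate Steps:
Function('z')(B, b) = Add(2, B)
Function('U')(s, a) = 1 (Function('U')(s, a) = Add(2, -1) = 1)
Z = 36 (Z = Pow(Add(1, 5), 2) = Pow(6, 2) = 36)
Mul(Add(Mul(Y, Z), -4), Pow(Add(5, 5), 2)) = Mul(Add(Mul(1, 36), -4), Pow(Add(5, 5), 2)) = Mul(Add(36, -4), Pow(10, 2)) = Mul(32, 100) = 3200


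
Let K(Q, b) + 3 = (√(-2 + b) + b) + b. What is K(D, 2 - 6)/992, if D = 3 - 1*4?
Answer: -11/992 + I*√6/992 ≈ -0.011089 + 0.0024692*I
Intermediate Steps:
D = -1 (D = 3 - 4 = -1)
K(Q, b) = -3 + √(-2 + b) + 2*b (K(Q, b) = -3 + ((√(-2 + b) + b) + b) = -3 + ((b + √(-2 + b)) + b) = -3 + (√(-2 + b) + 2*b) = -3 + √(-2 + b) + 2*b)
K(D, 2 - 6)/992 = (-3 + √(-2 + (2 - 6)) + 2*(2 - 6))/992 = (-3 + √(-2 - 4) + 2*(-4))*(1/992) = (-3 + √(-6) - 8)*(1/992) = (-3 + I*√6 - 8)*(1/992) = (-11 + I*√6)*(1/992) = -11/992 + I*√6/992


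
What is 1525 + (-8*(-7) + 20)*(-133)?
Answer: -8583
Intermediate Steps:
1525 + (-8*(-7) + 20)*(-133) = 1525 + (56 + 20)*(-133) = 1525 + 76*(-133) = 1525 - 10108 = -8583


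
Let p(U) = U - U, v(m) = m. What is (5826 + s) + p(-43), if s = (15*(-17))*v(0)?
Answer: 5826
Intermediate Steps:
p(U) = 0
s = 0 (s = (15*(-17))*0 = -255*0 = 0)
(5826 + s) + p(-43) = (5826 + 0) + 0 = 5826 + 0 = 5826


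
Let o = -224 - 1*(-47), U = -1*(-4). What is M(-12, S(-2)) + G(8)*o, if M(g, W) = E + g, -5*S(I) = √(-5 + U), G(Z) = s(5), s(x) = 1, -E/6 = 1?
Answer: -195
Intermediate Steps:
E = -6 (E = -6*1 = -6)
U = 4
G(Z) = 1
S(I) = -I/5 (S(I) = -√(-5 + 4)/5 = -I/5)
o = -177 (o = -224 + 47 = -177)
M(g, W) = -6 + g
M(-12, S(-2)) + G(8)*o = (-6 - 12) + 1*(-177) = -18 - 177 = -195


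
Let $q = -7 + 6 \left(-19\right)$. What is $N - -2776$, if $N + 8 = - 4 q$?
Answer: $3252$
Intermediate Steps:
$q = -121$ ($q = -7 - 114 = -121$)
$N = 476$ ($N = -8 - -484 = -8 + 484 = 476$)
$N - -2776 = 476 - -2776 = 476 + 2776 = 3252$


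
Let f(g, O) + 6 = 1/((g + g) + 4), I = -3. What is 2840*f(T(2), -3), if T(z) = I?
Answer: -18460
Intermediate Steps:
T(z) = -3
f(g, O) = -6 + 1/(4 + 2*g) (f(g, O) = -6 + 1/((g + g) + 4) = -6 + 1/(2*g + 4) = -6 + 1/(4 + 2*g))
2840*f(T(2), -3) = 2840*((-23 - 12*(-3))/(2*(2 - 3))) = 2840*((½)*(-23 + 36)/(-1)) = 2840*((½)*(-1)*13) = 2840*(-13/2) = -18460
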